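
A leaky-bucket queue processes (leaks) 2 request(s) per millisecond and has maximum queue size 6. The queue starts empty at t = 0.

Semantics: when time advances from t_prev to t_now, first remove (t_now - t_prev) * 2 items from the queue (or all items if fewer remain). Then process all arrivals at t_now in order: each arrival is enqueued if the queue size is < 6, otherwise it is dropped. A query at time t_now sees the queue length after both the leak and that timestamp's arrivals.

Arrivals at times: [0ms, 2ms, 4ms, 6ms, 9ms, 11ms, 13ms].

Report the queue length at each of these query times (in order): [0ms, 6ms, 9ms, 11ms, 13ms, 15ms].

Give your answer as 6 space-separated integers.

Answer: 1 1 1 1 1 0

Derivation:
Queue lengths at query times:
  query t=0ms: backlog = 1
  query t=6ms: backlog = 1
  query t=9ms: backlog = 1
  query t=11ms: backlog = 1
  query t=13ms: backlog = 1
  query t=15ms: backlog = 0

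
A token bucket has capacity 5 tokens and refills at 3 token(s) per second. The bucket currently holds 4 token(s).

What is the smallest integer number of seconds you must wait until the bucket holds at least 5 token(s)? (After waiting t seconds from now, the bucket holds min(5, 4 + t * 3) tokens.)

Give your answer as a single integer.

Answer: 1

Derivation:
Need 4 + t * 3 >= 5, so t >= 1/3.
Smallest integer t = ceil(1/3) = 1.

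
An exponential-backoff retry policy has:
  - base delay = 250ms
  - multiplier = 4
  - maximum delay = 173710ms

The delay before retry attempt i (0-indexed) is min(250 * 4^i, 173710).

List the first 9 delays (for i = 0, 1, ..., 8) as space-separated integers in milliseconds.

Answer: 250 1000 4000 16000 64000 173710 173710 173710 173710

Derivation:
Computing each delay:
  i=0: min(250*4^0, 173710) = 250
  i=1: min(250*4^1, 173710) = 1000
  i=2: min(250*4^2, 173710) = 4000
  i=3: min(250*4^3, 173710) = 16000
  i=4: min(250*4^4, 173710) = 64000
  i=5: min(250*4^5, 173710) = 173710
  i=6: min(250*4^6, 173710) = 173710
  i=7: min(250*4^7, 173710) = 173710
  i=8: min(250*4^8, 173710) = 173710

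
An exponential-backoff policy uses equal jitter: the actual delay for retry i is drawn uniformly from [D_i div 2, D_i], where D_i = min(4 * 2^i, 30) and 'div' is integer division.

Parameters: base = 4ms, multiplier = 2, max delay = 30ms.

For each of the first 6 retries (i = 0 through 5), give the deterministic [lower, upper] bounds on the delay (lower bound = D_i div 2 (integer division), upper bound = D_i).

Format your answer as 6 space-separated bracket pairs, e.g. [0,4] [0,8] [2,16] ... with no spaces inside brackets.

Answer: [2,4] [4,8] [8,16] [15,30] [15,30] [15,30]

Derivation:
Computing bounds per retry:
  i=0: D_i=min(4*2^0,30)=4, bounds=[2,4]
  i=1: D_i=min(4*2^1,30)=8, bounds=[4,8]
  i=2: D_i=min(4*2^2,30)=16, bounds=[8,16]
  i=3: D_i=min(4*2^3,30)=30, bounds=[15,30]
  i=4: D_i=min(4*2^4,30)=30, bounds=[15,30]
  i=5: D_i=min(4*2^5,30)=30, bounds=[15,30]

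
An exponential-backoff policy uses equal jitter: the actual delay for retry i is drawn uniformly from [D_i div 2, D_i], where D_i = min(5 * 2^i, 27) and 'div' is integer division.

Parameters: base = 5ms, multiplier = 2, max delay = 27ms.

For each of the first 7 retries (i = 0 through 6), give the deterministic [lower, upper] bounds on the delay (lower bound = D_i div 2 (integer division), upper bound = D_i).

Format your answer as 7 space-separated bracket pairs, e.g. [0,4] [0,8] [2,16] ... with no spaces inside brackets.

Answer: [2,5] [5,10] [10,20] [13,27] [13,27] [13,27] [13,27]

Derivation:
Computing bounds per retry:
  i=0: D_i=min(5*2^0,27)=5, bounds=[2,5]
  i=1: D_i=min(5*2^1,27)=10, bounds=[5,10]
  i=2: D_i=min(5*2^2,27)=20, bounds=[10,20]
  i=3: D_i=min(5*2^3,27)=27, bounds=[13,27]
  i=4: D_i=min(5*2^4,27)=27, bounds=[13,27]
  i=5: D_i=min(5*2^5,27)=27, bounds=[13,27]
  i=6: D_i=min(5*2^6,27)=27, bounds=[13,27]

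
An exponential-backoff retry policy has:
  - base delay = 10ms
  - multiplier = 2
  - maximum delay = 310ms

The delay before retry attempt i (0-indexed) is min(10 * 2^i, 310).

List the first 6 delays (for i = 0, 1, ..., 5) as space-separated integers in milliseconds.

Answer: 10 20 40 80 160 310

Derivation:
Computing each delay:
  i=0: min(10*2^0, 310) = 10
  i=1: min(10*2^1, 310) = 20
  i=2: min(10*2^2, 310) = 40
  i=3: min(10*2^3, 310) = 80
  i=4: min(10*2^4, 310) = 160
  i=5: min(10*2^5, 310) = 310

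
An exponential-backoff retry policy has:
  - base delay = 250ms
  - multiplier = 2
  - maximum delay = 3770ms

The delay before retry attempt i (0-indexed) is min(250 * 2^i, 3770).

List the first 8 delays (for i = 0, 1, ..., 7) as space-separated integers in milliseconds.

Computing each delay:
  i=0: min(250*2^0, 3770) = 250
  i=1: min(250*2^1, 3770) = 500
  i=2: min(250*2^2, 3770) = 1000
  i=3: min(250*2^3, 3770) = 2000
  i=4: min(250*2^4, 3770) = 3770
  i=5: min(250*2^5, 3770) = 3770
  i=6: min(250*2^6, 3770) = 3770
  i=7: min(250*2^7, 3770) = 3770

Answer: 250 500 1000 2000 3770 3770 3770 3770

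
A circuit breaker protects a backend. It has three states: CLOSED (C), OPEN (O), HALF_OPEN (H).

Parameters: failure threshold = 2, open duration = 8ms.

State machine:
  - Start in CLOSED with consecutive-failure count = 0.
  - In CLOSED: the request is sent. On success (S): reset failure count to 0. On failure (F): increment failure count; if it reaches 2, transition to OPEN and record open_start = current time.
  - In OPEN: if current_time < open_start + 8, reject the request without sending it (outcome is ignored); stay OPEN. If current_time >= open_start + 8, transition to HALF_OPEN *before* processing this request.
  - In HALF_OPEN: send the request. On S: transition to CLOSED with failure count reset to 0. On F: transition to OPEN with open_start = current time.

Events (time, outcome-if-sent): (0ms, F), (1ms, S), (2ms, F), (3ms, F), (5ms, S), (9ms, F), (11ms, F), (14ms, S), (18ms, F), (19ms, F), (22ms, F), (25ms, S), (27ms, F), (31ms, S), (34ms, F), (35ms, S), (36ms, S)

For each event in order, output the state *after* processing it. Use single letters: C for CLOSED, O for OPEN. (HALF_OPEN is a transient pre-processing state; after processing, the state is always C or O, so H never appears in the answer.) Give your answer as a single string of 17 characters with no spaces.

Answer: CCCOOOOOOOOOOOOCC

Derivation:
State after each event:
  event#1 t=0ms outcome=F: state=CLOSED
  event#2 t=1ms outcome=S: state=CLOSED
  event#3 t=2ms outcome=F: state=CLOSED
  event#4 t=3ms outcome=F: state=OPEN
  event#5 t=5ms outcome=S: state=OPEN
  event#6 t=9ms outcome=F: state=OPEN
  event#7 t=11ms outcome=F: state=OPEN
  event#8 t=14ms outcome=S: state=OPEN
  event#9 t=18ms outcome=F: state=OPEN
  event#10 t=19ms outcome=F: state=OPEN
  event#11 t=22ms outcome=F: state=OPEN
  event#12 t=25ms outcome=S: state=OPEN
  event#13 t=27ms outcome=F: state=OPEN
  event#14 t=31ms outcome=S: state=OPEN
  event#15 t=34ms outcome=F: state=OPEN
  event#16 t=35ms outcome=S: state=CLOSED
  event#17 t=36ms outcome=S: state=CLOSED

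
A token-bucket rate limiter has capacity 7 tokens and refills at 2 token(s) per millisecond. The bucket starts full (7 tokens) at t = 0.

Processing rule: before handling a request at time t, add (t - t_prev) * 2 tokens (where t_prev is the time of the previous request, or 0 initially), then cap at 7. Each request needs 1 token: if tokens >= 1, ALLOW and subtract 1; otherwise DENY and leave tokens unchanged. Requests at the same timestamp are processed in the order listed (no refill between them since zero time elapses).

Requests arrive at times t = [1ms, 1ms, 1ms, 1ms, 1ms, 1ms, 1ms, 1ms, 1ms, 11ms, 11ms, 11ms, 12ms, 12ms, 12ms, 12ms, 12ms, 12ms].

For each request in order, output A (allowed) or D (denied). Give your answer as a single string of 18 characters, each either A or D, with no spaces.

Answer: AAAAAAADDAAAAAAAAA

Derivation:
Simulating step by step:
  req#1 t=1ms: ALLOW
  req#2 t=1ms: ALLOW
  req#3 t=1ms: ALLOW
  req#4 t=1ms: ALLOW
  req#5 t=1ms: ALLOW
  req#6 t=1ms: ALLOW
  req#7 t=1ms: ALLOW
  req#8 t=1ms: DENY
  req#9 t=1ms: DENY
  req#10 t=11ms: ALLOW
  req#11 t=11ms: ALLOW
  req#12 t=11ms: ALLOW
  req#13 t=12ms: ALLOW
  req#14 t=12ms: ALLOW
  req#15 t=12ms: ALLOW
  req#16 t=12ms: ALLOW
  req#17 t=12ms: ALLOW
  req#18 t=12ms: ALLOW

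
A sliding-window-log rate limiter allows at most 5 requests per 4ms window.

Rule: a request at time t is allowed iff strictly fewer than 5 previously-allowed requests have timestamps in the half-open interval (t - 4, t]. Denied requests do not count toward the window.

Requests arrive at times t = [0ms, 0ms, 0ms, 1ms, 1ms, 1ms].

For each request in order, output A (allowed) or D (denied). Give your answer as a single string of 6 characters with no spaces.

Tracking allowed requests in the window:
  req#1 t=0ms: ALLOW
  req#2 t=0ms: ALLOW
  req#3 t=0ms: ALLOW
  req#4 t=1ms: ALLOW
  req#5 t=1ms: ALLOW
  req#6 t=1ms: DENY

Answer: AAAAAD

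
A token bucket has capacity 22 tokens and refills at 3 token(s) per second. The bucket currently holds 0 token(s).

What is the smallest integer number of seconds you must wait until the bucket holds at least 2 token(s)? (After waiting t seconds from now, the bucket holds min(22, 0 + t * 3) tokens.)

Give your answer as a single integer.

Answer: 1

Derivation:
Need 0 + t * 3 >= 2, so t >= 2/3.
Smallest integer t = ceil(2/3) = 1.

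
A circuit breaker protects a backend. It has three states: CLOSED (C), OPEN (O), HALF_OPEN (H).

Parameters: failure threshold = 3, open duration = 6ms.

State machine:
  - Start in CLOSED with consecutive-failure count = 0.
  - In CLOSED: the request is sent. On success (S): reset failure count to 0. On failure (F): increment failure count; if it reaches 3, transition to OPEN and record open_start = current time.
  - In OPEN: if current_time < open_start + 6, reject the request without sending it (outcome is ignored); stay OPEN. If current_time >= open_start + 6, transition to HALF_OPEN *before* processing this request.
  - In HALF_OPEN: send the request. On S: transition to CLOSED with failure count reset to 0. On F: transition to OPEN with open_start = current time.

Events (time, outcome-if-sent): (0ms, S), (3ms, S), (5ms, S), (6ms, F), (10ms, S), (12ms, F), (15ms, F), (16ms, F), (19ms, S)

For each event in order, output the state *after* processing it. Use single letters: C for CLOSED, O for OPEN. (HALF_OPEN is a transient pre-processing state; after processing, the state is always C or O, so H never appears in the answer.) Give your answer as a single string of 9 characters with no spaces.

Answer: CCCCCCCOO

Derivation:
State after each event:
  event#1 t=0ms outcome=S: state=CLOSED
  event#2 t=3ms outcome=S: state=CLOSED
  event#3 t=5ms outcome=S: state=CLOSED
  event#4 t=6ms outcome=F: state=CLOSED
  event#5 t=10ms outcome=S: state=CLOSED
  event#6 t=12ms outcome=F: state=CLOSED
  event#7 t=15ms outcome=F: state=CLOSED
  event#8 t=16ms outcome=F: state=OPEN
  event#9 t=19ms outcome=S: state=OPEN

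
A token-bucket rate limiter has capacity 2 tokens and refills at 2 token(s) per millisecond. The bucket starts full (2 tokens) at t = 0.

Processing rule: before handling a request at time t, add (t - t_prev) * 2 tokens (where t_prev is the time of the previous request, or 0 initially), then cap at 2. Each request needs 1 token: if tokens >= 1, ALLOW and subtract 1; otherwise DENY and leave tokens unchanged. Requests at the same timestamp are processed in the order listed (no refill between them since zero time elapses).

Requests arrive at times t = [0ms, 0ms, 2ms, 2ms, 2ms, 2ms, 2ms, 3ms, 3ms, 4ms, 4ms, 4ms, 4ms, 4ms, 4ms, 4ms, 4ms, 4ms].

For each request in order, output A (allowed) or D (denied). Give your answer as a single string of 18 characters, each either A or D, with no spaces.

Answer: AAAADDDAAAADDDDDDD

Derivation:
Simulating step by step:
  req#1 t=0ms: ALLOW
  req#2 t=0ms: ALLOW
  req#3 t=2ms: ALLOW
  req#4 t=2ms: ALLOW
  req#5 t=2ms: DENY
  req#6 t=2ms: DENY
  req#7 t=2ms: DENY
  req#8 t=3ms: ALLOW
  req#9 t=3ms: ALLOW
  req#10 t=4ms: ALLOW
  req#11 t=4ms: ALLOW
  req#12 t=4ms: DENY
  req#13 t=4ms: DENY
  req#14 t=4ms: DENY
  req#15 t=4ms: DENY
  req#16 t=4ms: DENY
  req#17 t=4ms: DENY
  req#18 t=4ms: DENY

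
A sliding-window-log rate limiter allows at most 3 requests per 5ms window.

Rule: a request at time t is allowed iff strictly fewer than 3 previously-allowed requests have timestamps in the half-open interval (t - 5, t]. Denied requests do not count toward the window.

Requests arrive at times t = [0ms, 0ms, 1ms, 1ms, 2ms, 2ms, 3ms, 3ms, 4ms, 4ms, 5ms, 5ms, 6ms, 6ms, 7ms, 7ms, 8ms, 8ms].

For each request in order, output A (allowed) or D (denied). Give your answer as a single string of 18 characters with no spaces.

Answer: AAADDDDDDDAAADDDDD

Derivation:
Tracking allowed requests in the window:
  req#1 t=0ms: ALLOW
  req#2 t=0ms: ALLOW
  req#3 t=1ms: ALLOW
  req#4 t=1ms: DENY
  req#5 t=2ms: DENY
  req#6 t=2ms: DENY
  req#7 t=3ms: DENY
  req#8 t=3ms: DENY
  req#9 t=4ms: DENY
  req#10 t=4ms: DENY
  req#11 t=5ms: ALLOW
  req#12 t=5ms: ALLOW
  req#13 t=6ms: ALLOW
  req#14 t=6ms: DENY
  req#15 t=7ms: DENY
  req#16 t=7ms: DENY
  req#17 t=8ms: DENY
  req#18 t=8ms: DENY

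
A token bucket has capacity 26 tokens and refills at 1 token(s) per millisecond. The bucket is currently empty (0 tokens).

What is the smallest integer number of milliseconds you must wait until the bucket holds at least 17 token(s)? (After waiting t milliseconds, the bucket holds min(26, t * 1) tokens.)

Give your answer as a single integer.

Answer: 17

Derivation:
Need t * 1 >= 17, so t >= 17/1.
Smallest integer t = ceil(17/1) = 17.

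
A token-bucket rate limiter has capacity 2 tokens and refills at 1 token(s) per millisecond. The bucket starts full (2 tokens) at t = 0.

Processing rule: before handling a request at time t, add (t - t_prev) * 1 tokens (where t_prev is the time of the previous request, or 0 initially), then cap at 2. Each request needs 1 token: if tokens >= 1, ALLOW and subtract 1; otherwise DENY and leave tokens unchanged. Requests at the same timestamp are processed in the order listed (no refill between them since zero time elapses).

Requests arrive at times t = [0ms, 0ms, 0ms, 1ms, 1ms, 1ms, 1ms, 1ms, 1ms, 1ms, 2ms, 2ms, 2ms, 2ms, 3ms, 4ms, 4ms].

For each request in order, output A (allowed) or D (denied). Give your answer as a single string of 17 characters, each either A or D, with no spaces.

Answer: AADADDDDDDADDDAAD

Derivation:
Simulating step by step:
  req#1 t=0ms: ALLOW
  req#2 t=0ms: ALLOW
  req#3 t=0ms: DENY
  req#4 t=1ms: ALLOW
  req#5 t=1ms: DENY
  req#6 t=1ms: DENY
  req#7 t=1ms: DENY
  req#8 t=1ms: DENY
  req#9 t=1ms: DENY
  req#10 t=1ms: DENY
  req#11 t=2ms: ALLOW
  req#12 t=2ms: DENY
  req#13 t=2ms: DENY
  req#14 t=2ms: DENY
  req#15 t=3ms: ALLOW
  req#16 t=4ms: ALLOW
  req#17 t=4ms: DENY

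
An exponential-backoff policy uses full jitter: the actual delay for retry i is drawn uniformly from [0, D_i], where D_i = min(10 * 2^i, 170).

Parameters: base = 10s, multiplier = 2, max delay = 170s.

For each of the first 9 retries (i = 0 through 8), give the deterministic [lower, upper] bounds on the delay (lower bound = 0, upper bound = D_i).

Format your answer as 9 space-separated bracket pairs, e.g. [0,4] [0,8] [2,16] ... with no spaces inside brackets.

Answer: [0,10] [0,20] [0,40] [0,80] [0,160] [0,170] [0,170] [0,170] [0,170]

Derivation:
Computing bounds per retry:
  i=0: D_i=min(10*2^0,170)=10, bounds=[0,10]
  i=1: D_i=min(10*2^1,170)=20, bounds=[0,20]
  i=2: D_i=min(10*2^2,170)=40, bounds=[0,40]
  i=3: D_i=min(10*2^3,170)=80, bounds=[0,80]
  i=4: D_i=min(10*2^4,170)=160, bounds=[0,160]
  i=5: D_i=min(10*2^5,170)=170, bounds=[0,170]
  i=6: D_i=min(10*2^6,170)=170, bounds=[0,170]
  i=7: D_i=min(10*2^7,170)=170, bounds=[0,170]
  i=8: D_i=min(10*2^8,170)=170, bounds=[0,170]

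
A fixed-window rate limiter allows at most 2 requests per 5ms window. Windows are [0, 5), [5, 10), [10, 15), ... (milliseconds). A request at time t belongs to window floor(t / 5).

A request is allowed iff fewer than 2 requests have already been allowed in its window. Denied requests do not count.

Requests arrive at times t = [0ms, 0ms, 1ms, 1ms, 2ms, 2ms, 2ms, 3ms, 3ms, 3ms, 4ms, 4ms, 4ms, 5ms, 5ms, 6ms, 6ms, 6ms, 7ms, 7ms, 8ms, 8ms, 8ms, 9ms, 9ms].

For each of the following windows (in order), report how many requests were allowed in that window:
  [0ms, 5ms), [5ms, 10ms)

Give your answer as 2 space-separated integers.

Processing requests:
  req#1 t=0ms (window 0): ALLOW
  req#2 t=0ms (window 0): ALLOW
  req#3 t=1ms (window 0): DENY
  req#4 t=1ms (window 0): DENY
  req#5 t=2ms (window 0): DENY
  req#6 t=2ms (window 0): DENY
  req#7 t=2ms (window 0): DENY
  req#8 t=3ms (window 0): DENY
  req#9 t=3ms (window 0): DENY
  req#10 t=3ms (window 0): DENY
  req#11 t=4ms (window 0): DENY
  req#12 t=4ms (window 0): DENY
  req#13 t=4ms (window 0): DENY
  req#14 t=5ms (window 1): ALLOW
  req#15 t=5ms (window 1): ALLOW
  req#16 t=6ms (window 1): DENY
  req#17 t=6ms (window 1): DENY
  req#18 t=6ms (window 1): DENY
  req#19 t=7ms (window 1): DENY
  req#20 t=7ms (window 1): DENY
  req#21 t=8ms (window 1): DENY
  req#22 t=8ms (window 1): DENY
  req#23 t=8ms (window 1): DENY
  req#24 t=9ms (window 1): DENY
  req#25 t=9ms (window 1): DENY

Allowed counts by window: 2 2

Answer: 2 2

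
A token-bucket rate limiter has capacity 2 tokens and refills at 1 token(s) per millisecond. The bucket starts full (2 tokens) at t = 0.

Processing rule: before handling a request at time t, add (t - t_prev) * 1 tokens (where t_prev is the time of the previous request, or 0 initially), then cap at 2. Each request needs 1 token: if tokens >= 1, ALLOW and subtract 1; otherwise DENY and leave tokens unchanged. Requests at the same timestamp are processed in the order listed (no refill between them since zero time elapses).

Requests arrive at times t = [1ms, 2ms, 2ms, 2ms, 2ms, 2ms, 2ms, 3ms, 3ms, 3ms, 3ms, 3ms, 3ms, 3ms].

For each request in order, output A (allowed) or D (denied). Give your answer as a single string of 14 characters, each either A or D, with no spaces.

Simulating step by step:
  req#1 t=1ms: ALLOW
  req#2 t=2ms: ALLOW
  req#3 t=2ms: ALLOW
  req#4 t=2ms: DENY
  req#5 t=2ms: DENY
  req#6 t=2ms: DENY
  req#7 t=2ms: DENY
  req#8 t=3ms: ALLOW
  req#9 t=3ms: DENY
  req#10 t=3ms: DENY
  req#11 t=3ms: DENY
  req#12 t=3ms: DENY
  req#13 t=3ms: DENY
  req#14 t=3ms: DENY

Answer: AAADDDDADDDDDD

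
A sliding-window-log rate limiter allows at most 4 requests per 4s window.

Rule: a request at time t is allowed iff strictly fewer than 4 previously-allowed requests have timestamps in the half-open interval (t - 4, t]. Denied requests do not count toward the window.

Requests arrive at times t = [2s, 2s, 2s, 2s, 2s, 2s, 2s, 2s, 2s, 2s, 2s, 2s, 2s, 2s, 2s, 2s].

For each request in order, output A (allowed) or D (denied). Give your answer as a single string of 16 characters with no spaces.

Answer: AAAADDDDDDDDDDDD

Derivation:
Tracking allowed requests in the window:
  req#1 t=2s: ALLOW
  req#2 t=2s: ALLOW
  req#3 t=2s: ALLOW
  req#4 t=2s: ALLOW
  req#5 t=2s: DENY
  req#6 t=2s: DENY
  req#7 t=2s: DENY
  req#8 t=2s: DENY
  req#9 t=2s: DENY
  req#10 t=2s: DENY
  req#11 t=2s: DENY
  req#12 t=2s: DENY
  req#13 t=2s: DENY
  req#14 t=2s: DENY
  req#15 t=2s: DENY
  req#16 t=2s: DENY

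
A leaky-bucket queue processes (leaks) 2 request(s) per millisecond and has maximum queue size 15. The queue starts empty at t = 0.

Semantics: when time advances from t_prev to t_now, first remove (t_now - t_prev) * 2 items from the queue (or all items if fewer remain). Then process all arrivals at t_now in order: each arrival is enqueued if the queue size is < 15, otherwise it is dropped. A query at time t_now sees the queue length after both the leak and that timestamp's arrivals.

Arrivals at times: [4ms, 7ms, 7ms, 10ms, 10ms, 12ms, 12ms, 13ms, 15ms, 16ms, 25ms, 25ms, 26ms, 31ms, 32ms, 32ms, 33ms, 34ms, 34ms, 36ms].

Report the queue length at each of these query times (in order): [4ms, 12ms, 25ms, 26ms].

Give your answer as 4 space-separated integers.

Answer: 1 2 2 1

Derivation:
Queue lengths at query times:
  query t=4ms: backlog = 1
  query t=12ms: backlog = 2
  query t=25ms: backlog = 2
  query t=26ms: backlog = 1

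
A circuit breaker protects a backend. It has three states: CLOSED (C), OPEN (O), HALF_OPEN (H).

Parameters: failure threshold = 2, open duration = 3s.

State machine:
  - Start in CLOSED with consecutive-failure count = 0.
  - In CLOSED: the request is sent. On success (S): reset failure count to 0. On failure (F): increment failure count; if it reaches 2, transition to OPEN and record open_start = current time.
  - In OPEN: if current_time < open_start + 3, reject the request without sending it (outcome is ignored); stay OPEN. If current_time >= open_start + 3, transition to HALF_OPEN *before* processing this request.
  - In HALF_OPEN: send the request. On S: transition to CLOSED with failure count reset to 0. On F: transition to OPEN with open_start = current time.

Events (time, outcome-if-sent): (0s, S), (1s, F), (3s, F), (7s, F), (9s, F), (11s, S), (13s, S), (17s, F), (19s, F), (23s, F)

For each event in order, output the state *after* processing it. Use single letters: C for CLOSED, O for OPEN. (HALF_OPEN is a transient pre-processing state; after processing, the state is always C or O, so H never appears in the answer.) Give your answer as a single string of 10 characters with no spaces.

State after each event:
  event#1 t=0s outcome=S: state=CLOSED
  event#2 t=1s outcome=F: state=CLOSED
  event#3 t=3s outcome=F: state=OPEN
  event#4 t=7s outcome=F: state=OPEN
  event#5 t=9s outcome=F: state=OPEN
  event#6 t=11s outcome=S: state=CLOSED
  event#7 t=13s outcome=S: state=CLOSED
  event#8 t=17s outcome=F: state=CLOSED
  event#9 t=19s outcome=F: state=OPEN
  event#10 t=23s outcome=F: state=OPEN

Answer: CCOOOCCCOO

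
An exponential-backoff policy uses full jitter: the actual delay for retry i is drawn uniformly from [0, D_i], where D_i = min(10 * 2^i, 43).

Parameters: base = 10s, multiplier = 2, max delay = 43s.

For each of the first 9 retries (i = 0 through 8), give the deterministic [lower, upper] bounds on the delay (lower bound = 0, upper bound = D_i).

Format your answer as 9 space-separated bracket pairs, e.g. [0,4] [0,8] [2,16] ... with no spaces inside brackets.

Answer: [0,10] [0,20] [0,40] [0,43] [0,43] [0,43] [0,43] [0,43] [0,43]

Derivation:
Computing bounds per retry:
  i=0: D_i=min(10*2^0,43)=10, bounds=[0,10]
  i=1: D_i=min(10*2^1,43)=20, bounds=[0,20]
  i=2: D_i=min(10*2^2,43)=40, bounds=[0,40]
  i=3: D_i=min(10*2^3,43)=43, bounds=[0,43]
  i=4: D_i=min(10*2^4,43)=43, bounds=[0,43]
  i=5: D_i=min(10*2^5,43)=43, bounds=[0,43]
  i=6: D_i=min(10*2^6,43)=43, bounds=[0,43]
  i=7: D_i=min(10*2^7,43)=43, bounds=[0,43]
  i=8: D_i=min(10*2^8,43)=43, bounds=[0,43]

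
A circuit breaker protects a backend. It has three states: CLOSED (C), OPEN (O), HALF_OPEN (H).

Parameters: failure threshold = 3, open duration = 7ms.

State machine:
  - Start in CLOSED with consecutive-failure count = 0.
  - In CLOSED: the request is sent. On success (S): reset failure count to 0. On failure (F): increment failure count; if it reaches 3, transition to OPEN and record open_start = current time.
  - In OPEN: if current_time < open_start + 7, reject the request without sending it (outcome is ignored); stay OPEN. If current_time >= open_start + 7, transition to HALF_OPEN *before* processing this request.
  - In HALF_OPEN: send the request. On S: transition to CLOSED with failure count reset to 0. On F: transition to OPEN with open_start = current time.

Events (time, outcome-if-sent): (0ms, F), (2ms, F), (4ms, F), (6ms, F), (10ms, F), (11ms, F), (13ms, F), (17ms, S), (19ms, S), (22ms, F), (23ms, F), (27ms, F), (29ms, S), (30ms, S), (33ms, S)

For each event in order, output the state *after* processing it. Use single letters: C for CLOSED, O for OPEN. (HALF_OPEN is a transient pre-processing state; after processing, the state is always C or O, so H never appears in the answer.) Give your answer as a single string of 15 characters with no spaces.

State after each event:
  event#1 t=0ms outcome=F: state=CLOSED
  event#2 t=2ms outcome=F: state=CLOSED
  event#3 t=4ms outcome=F: state=OPEN
  event#4 t=6ms outcome=F: state=OPEN
  event#5 t=10ms outcome=F: state=OPEN
  event#6 t=11ms outcome=F: state=OPEN
  event#7 t=13ms outcome=F: state=OPEN
  event#8 t=17ms outcome=S: state=OPEN
  event#9 t=19ms outcome=S: state=CLOSED
  event#10 t=22ms outcome=F: state=CLOSED
  event#11 t=23ms outcome=F: state=CLOSED
  event#12 t=27ms outcome=F: state=OPEN
  event#13 t=29ms outcome=S: state=OPEN
  event#14 t=30ms outcome=S: state=OPEN
  event#15 t=33ms outcome=S: state=OPEN

Answer: CCOOOOOOCCCOOOO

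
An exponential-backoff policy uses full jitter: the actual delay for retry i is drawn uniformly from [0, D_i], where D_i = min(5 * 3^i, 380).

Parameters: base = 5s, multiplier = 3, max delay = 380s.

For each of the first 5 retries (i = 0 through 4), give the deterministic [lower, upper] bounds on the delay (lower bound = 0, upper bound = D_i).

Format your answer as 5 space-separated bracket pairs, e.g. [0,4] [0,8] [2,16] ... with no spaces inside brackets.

Computing bounds per retry:
  i=0: D_i=min(5*3^0,380)=5, bounds=[0,5]
  i=1: D_i=min(5*3^1,380)=15, bounds=[0,15]
  i=2: D_i=min(5*3^2,380)=45, bounds=[0,45]
  i=3: D_i=min(5*3^3,380)=135, bounds=[0,135]
  i=4: D_i=min(5*3^4,380)=380, bounds=[0,380]

Answer: [0,5] [0,15] [0,45] [0,135] [0,380]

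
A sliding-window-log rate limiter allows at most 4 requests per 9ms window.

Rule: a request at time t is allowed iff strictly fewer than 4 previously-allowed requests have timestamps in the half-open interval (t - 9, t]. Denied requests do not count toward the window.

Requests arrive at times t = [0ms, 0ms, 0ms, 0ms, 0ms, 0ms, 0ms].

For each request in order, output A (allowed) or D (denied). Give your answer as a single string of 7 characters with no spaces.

Answer: AAAADDD

Derivation:
Tracking allowed requests in the window:
  req#1 t=0ms: ALLOW
  req#2 t=0ms: ALLOW
  req#3 t=0ms: ALLOW
  req#4 t=0ms: ALLOW
  req#5 t=0ms: DENY
  req#6 t=0ms: DENY
  req#7 t=0ms: DENY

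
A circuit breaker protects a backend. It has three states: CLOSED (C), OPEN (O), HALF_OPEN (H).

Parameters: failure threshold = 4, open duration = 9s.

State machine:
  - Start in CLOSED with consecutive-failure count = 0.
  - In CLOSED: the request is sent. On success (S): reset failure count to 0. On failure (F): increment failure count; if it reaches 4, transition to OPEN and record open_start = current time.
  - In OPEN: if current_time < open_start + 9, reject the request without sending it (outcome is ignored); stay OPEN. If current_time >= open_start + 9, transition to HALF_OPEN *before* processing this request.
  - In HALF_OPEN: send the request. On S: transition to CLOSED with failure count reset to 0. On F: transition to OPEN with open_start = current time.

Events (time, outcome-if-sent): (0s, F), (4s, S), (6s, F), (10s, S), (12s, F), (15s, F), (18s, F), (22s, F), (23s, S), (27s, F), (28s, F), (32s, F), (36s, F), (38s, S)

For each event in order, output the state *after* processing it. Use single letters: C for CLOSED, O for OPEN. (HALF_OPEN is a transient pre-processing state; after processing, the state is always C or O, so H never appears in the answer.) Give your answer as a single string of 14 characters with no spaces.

Answer: CCCCCCCOOOOOOO

Derivation:
State after each event:
  event#1 t=0s outcome=F: state=CLOSED
  event#2 t=4s outcome=S: state=CLOSED
  event#3 t=6s outcome=F: state=CLOSED
  event#4 t=10s outcome=S: state=CLOSED
  event#5 t=12s outcome=F: state=CLOSED
  event#6 t=15s outcome=F: state=CLOSED
  event#7 t=18s outcome=F: state=CLOSED
  event#8 t=22s outcome=F: state=OPEN
  event#9 t=23s outcome=S: state=OPEN
  event#10 t=27s outcome=F: state=OPEN
  event#11 t=28s outcome=F: state=OPEN
  event#12 t=32s outcome=F: state=OPEN
  event#13 t=36s outcome=F: state=OPEN
  event#14 t=38s outcome=S: state=OPEN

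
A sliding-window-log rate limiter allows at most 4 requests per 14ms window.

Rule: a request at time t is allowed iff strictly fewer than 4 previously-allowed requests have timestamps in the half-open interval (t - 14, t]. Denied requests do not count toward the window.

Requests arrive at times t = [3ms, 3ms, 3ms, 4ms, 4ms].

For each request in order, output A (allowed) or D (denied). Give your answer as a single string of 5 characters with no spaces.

Tracking allowed requests in the window:
  req#1 t=3ms: ALLOW
  req#2 t=3ms: ALLOW
  req#3 t=3ms: ALLOW
  req#4 t=4ms: ALLOW
  req#5 t=4ms: DENY

Answer: AAAAD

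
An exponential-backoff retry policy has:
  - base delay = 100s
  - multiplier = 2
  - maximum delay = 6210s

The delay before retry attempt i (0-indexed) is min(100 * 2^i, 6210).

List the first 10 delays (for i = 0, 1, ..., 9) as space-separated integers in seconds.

Computing each delay:
  i=0: min(100*2^0, 6210) = 100
  i=1: min(100*2^1, 6210) = 200
  i=2: min(100*2^2, 6210) = 400
  i=3: min(100*2^3, 6210) = 800
  i=4: min(100*2^4, 6210) = 1600
  i=5: min(100*2^5, 6210) = 3200
  i=6: min(100*2^6, 6210) = 6210
  i=7: min(100*2^7, 6210) = 6210
  i=8: min(100*2^8, 6210) = 6210
  i=9: min(100*2^9, 6210) = 6210

Answer: 100 200 400 800 1600 3200 6210 6210 6210 6210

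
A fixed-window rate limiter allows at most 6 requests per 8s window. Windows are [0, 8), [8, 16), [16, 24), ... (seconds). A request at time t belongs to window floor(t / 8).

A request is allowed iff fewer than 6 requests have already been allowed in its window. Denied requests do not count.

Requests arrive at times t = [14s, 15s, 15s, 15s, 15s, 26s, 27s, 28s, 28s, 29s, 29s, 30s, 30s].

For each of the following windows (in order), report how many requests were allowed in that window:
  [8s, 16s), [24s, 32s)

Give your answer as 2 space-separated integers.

Processing requests:
  req#1 t=14s (window 1): ALLOW
  req#2 t=15s (window 1): ALLOW
  req#3 t=15s (window 1): ALLOW
  req#4 t=15s (window 1): ALLOW
  req#5 t=15s (window 1): ALLOW
  req#6 t=26s (window 3): ALLOW
  req#7 t=27s (window 3): ALLOW
  req#8 t=28s (window 3): ALLOW
  req#9 t=28s (window 3): ALLOW
  req#10 t=29s (window 3): ALLOW
  req#11 t=29s (window 3): ALLOW
  req#12 t=30s (window 3): DENY
  req#13 t=30s (window 3): DENY

Allowed counts by window: 5 6

Answer: 5 6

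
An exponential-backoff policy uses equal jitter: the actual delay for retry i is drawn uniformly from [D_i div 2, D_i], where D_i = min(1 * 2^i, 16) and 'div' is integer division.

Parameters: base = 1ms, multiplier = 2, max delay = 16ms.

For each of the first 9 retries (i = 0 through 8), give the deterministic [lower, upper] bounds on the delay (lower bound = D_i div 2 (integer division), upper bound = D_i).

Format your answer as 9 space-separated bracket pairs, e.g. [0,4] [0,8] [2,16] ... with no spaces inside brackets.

Computing bounds per retry:
  i=0: D_i=min(1*2^0,16)=1, bounds=[0,1]
  i=1: D_i=min(1*2^1,16)=2, bounds=[1,2]
  i=2: D_i=min(1*2^2,16)=4, bounds=[2,4]
  i=3: D_i=min(1*2^3,16)=8, bounds=[4,8]
  i=4: D_i=min(1*2^4,16)=16, bounds=[8,16]
  i=5: D_i=min(1*2^5,16)=16, bounds=[8,16]
  i=6: D_i=min(1*2^6,16)=16, bounds=[8,16]
  i=7: D_i=min(1*2^7,16)=16, bounds=[8,16]
  i=8: D_i=min(1*2^8,16)=16, bounds=[8,16]

Answer: [0,1] [1,2] [2,4] [4,8] [8,16] [8,16] [8,16] [8,16] [8,16]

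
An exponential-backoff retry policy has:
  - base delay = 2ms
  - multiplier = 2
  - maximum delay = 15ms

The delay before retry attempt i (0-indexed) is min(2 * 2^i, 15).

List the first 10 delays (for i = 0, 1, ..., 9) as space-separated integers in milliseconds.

Answer: 2 4 8 15 15 15 15 15 15 15

Derivation:
Computing each delay:
  i=0: min(2*2^0, 15) = 2
  i=1: min(2*2^1, 15) = 4
  i=2: min(2*2^2, 15) = 8
  i=3: min(2*2^3, 15) = 15
  i=4: min(2*2^4, 15) = 15
  i=5: min(2*2^5, 15) = 15
  i=6: min(2*2^6, 15) = 15
  i=7: min(2*2^7, 15) = 15
  i=8: min(2*2^8, 15) = 15
  i=9: min(2*2^9, 15) = 15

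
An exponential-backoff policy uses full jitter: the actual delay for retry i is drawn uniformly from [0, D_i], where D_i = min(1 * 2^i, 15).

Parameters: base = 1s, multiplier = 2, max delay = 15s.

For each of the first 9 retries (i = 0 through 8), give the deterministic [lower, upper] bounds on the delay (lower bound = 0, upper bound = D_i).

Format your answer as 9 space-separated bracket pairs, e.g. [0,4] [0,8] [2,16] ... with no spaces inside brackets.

Answer: [0,1] [0,2] [0,4] [0,8] [0,15] [0,15] [0,15] [0,15] [0,15]

Derivation:
Computing bounds per retry:
  i=0: D_i=min(1*2^0,15)=1, bounds=[0,1]
  i=1: D_i=min(1*2^1,15)=2, bounds=[0,2]
  i=2: D_i=min(1*2^2,15)=4, bounds=[0,4]
  i=3: D_i=min(1*2^3,15)=8, bounds=[0,8]
  i=4: D_i=min(1*2^4,15)=15, bounds=[0,15]
  i=5: D_i=min(1*2^5,15)=15, bounds=[0,15]
  i=6: D_i=min(1*2^6,15)=15, bounds=[0,15]
  i=7: D_i=min(1*2^7,15)=15, bounds=[0,15]
  i=8: D_i=min(1*2^8,15)=15, bounds=[0,15]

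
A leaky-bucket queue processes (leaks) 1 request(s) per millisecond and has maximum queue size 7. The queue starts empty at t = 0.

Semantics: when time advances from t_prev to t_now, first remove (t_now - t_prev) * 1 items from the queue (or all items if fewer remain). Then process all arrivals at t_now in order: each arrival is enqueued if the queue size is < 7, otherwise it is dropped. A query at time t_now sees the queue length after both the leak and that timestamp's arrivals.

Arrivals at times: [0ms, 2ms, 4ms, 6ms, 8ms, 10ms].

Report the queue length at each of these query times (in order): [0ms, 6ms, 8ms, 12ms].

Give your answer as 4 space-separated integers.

Queue lengths at query times:
  query t=0ms: backlog = 1
  query t=6ms: backlog = 1
  query t=8ms: backlog = 1
  query t=12ms: backlog = 0

Answer: 1 1 1 0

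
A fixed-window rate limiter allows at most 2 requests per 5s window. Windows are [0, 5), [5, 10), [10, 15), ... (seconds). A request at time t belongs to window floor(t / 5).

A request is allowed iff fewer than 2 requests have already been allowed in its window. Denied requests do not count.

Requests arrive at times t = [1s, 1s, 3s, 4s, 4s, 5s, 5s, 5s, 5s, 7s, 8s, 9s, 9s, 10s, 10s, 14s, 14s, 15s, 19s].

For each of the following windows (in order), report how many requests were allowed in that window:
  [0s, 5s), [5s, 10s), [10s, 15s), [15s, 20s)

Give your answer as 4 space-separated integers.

Processing requests:
  req#1 t=1s (window 0): ALLOW
  req#2 t=1s (window 0): ALLOW
  req#3 t=3s (window 0): DENY
  req#4 t=4s (window 0): DENY
  req#5 t=4s (window 0): DENY
  req#6 t=5s (window 1): ALLOW
  req#7 t=5s (window 1): ALLOW
  req#8 t=5s (window 1): DENY
  req#9 t=5s (window 1): DENY
  req#10 t=7s (window 1): DENY
  req#11 t=8s (window 1): DENY
  req#12 t=9s (window 1): DENY
  req#13 t=9s (window 1): DENY
  req#14 t=10s (window 2): ALLOW
  req#15 t=10s (window 2): ALLOW
  req#16 t=14s (window 2): DENY
  req#17 t=14s (window 2): DENY
  req#18 t=15s (window 3): ALLOW
  req#19 t=19s (window 3): ALLOW

Allowed counts by window: 2 2 2 2

Answer: 2 2 2 2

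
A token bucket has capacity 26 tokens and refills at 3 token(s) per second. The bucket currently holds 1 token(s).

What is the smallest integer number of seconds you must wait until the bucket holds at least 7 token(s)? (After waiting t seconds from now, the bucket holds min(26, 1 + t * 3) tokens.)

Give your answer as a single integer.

Answer: 2

Derivation:
Need 1 + t * 3 >= 7, so t >= 6/3.
Smallest integer t = ceil(6/3) = 2.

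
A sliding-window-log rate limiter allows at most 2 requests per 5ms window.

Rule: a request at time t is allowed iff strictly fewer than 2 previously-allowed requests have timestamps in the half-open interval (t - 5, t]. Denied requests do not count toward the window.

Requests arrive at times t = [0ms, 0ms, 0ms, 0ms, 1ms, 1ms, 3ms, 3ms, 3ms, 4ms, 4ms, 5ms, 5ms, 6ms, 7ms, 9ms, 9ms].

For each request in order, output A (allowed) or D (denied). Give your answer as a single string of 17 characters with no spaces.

Tracking allowed requests in the window:
  req#1 t=0ms: ALLOW
  req#2 t=0ms: ALLOW
  req#3 t=0ms: DENY
  req#4 t=0ms: DENY
  req#5 t=1ms: DENY
  req#6 t=1ms: DENY
  req#7 t=3ms: DENY
  req#8 t=3ms: DENY
  req#9 t=3ms: DENY
  req#10 t=4ms: DENY
  req#11 t=4ms: DENY
  req#12 t=5ms: ALLOW
  req#13 t=5ms: ALLOW
  req#14 t=6ms: DENY
  req#15 t=7ms: DENY
  req#16 t=9ms: DENY
  req#17 t=9ms: DENY

Answer: AADDDDDDDDDAADDDD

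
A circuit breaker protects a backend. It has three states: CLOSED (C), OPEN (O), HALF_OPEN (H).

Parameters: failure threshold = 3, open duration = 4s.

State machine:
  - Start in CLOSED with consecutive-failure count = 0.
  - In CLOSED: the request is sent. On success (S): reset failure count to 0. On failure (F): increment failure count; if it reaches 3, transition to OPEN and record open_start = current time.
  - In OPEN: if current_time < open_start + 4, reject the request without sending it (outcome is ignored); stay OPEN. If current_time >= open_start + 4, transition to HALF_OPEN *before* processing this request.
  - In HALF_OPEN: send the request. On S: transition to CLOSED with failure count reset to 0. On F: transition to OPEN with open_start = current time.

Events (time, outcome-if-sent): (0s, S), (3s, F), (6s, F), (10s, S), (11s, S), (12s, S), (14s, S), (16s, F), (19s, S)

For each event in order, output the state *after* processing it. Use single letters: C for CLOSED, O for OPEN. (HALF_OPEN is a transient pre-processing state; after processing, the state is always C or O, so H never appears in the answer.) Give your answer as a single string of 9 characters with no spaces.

Answer: CCCCCCCCC

Derivation:
State after each event:
  event#1 t=0s outcome=S: state=CLOSED
  event#2 t=3s outcome=F: state=CLOSED
  event#3 t=6s outcome=F: state=CLOSED
  event#4 t=10s outcome=S: state=CLOSED
  event#5 t=11s outcome=S: state=CLOSED
  event#6 t=12s outcome=S: state=CLOSED
  event#7 t=14s outcome=S: state=CLOSED
  event#8 t=16s outcome=F: state=CLOSED
  event#9 t=19s outcome=S: state=CLOSED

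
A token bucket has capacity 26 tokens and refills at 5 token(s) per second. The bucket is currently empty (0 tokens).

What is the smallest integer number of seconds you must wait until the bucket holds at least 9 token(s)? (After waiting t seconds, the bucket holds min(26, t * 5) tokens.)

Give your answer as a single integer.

Answer: 2

Derivation:
Need t * 5 >= 9, so t >= 9/5.
Smallest integer t = ceil(9/5) = 2.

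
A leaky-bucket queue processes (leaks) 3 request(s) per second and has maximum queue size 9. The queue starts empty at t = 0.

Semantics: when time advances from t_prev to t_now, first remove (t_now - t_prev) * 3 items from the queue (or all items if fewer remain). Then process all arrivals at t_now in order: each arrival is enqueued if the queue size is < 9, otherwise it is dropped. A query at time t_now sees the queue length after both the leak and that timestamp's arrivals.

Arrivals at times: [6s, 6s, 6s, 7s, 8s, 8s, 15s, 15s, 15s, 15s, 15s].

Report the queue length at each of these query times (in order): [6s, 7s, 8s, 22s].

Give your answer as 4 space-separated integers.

Queue lengths at query times:
  query t=6s: backlog = 3
  query t=7s: backlog = 1
  query t=8s: backlog = 2
  query t=22s: backlog = 0

Answer: 3 1 2 0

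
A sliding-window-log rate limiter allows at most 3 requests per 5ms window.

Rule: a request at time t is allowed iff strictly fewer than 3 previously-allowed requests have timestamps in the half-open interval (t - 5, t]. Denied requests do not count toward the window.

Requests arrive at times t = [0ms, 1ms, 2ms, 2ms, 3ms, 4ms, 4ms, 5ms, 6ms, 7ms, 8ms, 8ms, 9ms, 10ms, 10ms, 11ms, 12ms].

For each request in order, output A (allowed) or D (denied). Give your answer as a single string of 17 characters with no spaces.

Answer: AAADDDDAAADDDADAA

Derivation:
Tracking allowed requests in the window:
  req#1 t=0ms: ALLOW
  req#2 t=1ms: ALLOW
  req#3 t=2ms: ALLOW
  req#4 t=2ms: DENY
  req#5 t=3ms: DENY
  req#6 t=4ms: DENY
  req#7 t=4ms: DENY
  req#8 t=5ms: ALLOW
  req#9 t=6ms: ALLOW
  req#10 t=7ms: ALLOW
  req#11 t=8ms: DENY
  req#12 t=8ms: DENY
  req#13 t=9ms: DENY
  req#14 t=10ms: ALLOW
  req#15 t=10ms: DENY
  req#16 t=11ms: ALLOW
  req#17 t=12ms: ALLOW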